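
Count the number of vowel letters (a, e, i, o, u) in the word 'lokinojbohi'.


Scanning each character of 'lokinojbohi':
  Position 1: 'l' -> consonant (running count: 0)
  Position 2: 'o' -> vowel (running count: 1)
  Position 3: 'k' -> consonant (running count: 1)
  Position 4: 'i' -> vowel (running count: 2)
  Position 5: 'n' -> consonant (running count: 2)
  Position 6: 'o' -> vowel (running count: 3)
  Position 7: 'j' -> consonant (running count: 3)
  Position 8: 'b' -> consonant (running count: 3)
  Position 9: 'o' -> vowel (running count: 4)
  Position 10: 'h' -> consonant (running count: 4)
  Position 11: 'i' -> vowel (running count: 5)
Total vowels: 5

5


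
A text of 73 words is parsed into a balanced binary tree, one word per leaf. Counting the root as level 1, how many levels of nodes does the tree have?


In a balanced binary tree with n leaves the deepest leaf is ceil(log2(n)) edges below the root,
so counting node levels inclusive of root and leaves gives ceil(log2(n)) + 1 levels.
log2(73) = 6.1898
ceil(6.1898) = 7
levels = 7 + 1 = 8

8


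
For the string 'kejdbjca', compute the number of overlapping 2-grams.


String 'kejdbjca' has length L = 8.
Number of overlapping n-grams = L - n + 1
Substituting: 8 - 2 + 1 = 7

7


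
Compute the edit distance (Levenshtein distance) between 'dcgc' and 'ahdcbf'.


Building DP table for s1='dcgc' (len 4) and s2='ahdcbf' (len 6):
       a  h  d  c  b  f
    0  1  2  3  4  5  6
  d 1  1  2  2  3  4  5
  c 2  2  2  3  2  3  4
  g 3  3  3  3  3  3  4
  c 4  4  4  4  3  4  4
Edit distance = dp[4][6] = 4

4


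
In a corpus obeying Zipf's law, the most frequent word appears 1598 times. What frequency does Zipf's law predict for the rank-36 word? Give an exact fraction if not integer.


Zipf's law: freq(rank) = f1 / rank
f1 = 1598, rank = 36
freq = 1598 / 36
GCD(1598, 36) = 2
Simplified: 799/18

799/18


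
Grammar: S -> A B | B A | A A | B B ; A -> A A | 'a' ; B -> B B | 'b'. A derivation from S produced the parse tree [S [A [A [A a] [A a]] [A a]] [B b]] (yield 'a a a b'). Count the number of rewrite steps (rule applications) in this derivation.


Every bracketed nonterminal node [X ...] in the tree is produced by exactly one rule application.
Reading the tree off as a leftmost derivation:
  Step 1: S  =>  A B   (applied S -> A B)
  Step 2: A B  =>  A A B   (applied A -> A A)
  Step 3: A A B  =>  A A A B   (applied A -> A A)
  Step 4: A A A B  =>  a A A B   (applied A -> a)
  Step 5: a A A B  =>  a a A B   (applied A -> a)
  Step 6: a a A B  =>  a a a B   (applied A -> a)
  Step 7: a a a B  =>  a a a b   (applied B -> b)
Final yield: a a a b
Total rewrite steps: 7

7


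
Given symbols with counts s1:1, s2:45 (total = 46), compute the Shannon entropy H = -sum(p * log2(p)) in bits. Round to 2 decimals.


Computing entropy H = -sum(p_i * log2(p_i)):
  s1: p = 1/46 = 0.0217, -p*log2(p) = 0.1201
  s2: p = 45/46 = 0.9783, -p*log2(p) = 0.0310
H = sum of terms = 0.1511
Rounded to 2 decimals: 0.15

0.15


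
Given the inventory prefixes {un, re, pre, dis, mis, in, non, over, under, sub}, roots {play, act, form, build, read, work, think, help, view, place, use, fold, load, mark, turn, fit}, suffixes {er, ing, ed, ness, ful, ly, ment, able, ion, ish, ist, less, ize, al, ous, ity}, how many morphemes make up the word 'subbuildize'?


Segmenting 'subbuildize' against the inventory:
  'sub' -> prefix (morpheme 1)
  'build' -> root (morpheme 2)
  'ize' -> suffix (morpheme 3)
Total morphemes: 3

3


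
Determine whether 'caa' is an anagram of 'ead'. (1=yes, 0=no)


Sort characters of 'caa': 'aac'
Sort characters of 'ead': 'ade'
Sorted forms differ -> they are NOT anagrams
Result: 0

0


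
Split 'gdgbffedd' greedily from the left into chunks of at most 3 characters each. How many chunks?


'gdgbffedd' has 9 characters.
Chunking with max size 3:
  Chunk 1: 'gdg' (positions 0-2)
  Chunk 2: 'bff' (positions 3-5)
  Chunk 3: 'edd' (positions 6-8)
Total chunks: ceil(9 / 3) = 3

3


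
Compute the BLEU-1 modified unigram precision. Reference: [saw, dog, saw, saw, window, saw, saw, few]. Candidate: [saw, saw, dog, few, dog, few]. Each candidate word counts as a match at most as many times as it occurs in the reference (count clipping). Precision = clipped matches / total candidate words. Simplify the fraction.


Reference word counts: {'dog': 1, 'few': 1, 'saw': 5, 'window': 1}
Checking each candidate word (with clipping):
  'saw' -> in reference (ref count 5, used 1/5) -> match (matches: 1)
  'saw' -> in reference (ref count 5, used 2/5) -> match (matches: 2)
  'dog' -> in reference (ref count 1, used 1/1) -> match (matches: 3)
  'few' -> in reference (ref count 1, used 1/1) -> match (matches: 4)
  'dog' -> ref count 1 already used up (1/1) -> clipped, no match (matches: 4)
  'few' -> ref count 1 already used up (1/1) -> clipped, no match (matches: 4)
Clipped matches: 4, Candidate length: 6
Precision = 4/6 = 2/3

2/3


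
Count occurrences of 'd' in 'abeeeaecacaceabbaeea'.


Scanning 'abeeeaecacaceabbaeea' for 'd':
  No matches found.
Total occurrences of 'd': 0

0


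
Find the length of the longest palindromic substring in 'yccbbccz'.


Scanning 'yccbbccz' for palindromic substrings.
Substring at positions 1-6: 'ccbbcc'.
Check: reverse('ccbbcc') = 'ccbbcc' -> palindrome confirmed.
Neighbouring characters ('y' / 'z') break symmetry, so it cannot extend further.
No longer palindromic substring exists; longest length = 6

6


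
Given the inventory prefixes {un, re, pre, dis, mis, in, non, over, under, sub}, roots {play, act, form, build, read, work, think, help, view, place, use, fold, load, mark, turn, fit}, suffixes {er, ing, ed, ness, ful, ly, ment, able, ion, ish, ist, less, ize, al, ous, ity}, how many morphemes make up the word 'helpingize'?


Segmenting 'helpingize' against the inventory:
  'help' -> root (morpheme 1)
  'ing' -> suffix (morpheme 2)
  'ize' -> suffix (morpheme 3)
Total morphemes: 3

3


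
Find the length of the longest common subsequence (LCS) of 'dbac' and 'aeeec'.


DP table for LCS of 'dbac' and 'aeeec':
       a  e  e  e  c
    0  0  0  0  0  0
  d 0  0  0  0  0  0
  b 0  0  0  0  0  0
  a 0  1  1  1  1  1
  c 0  1  1  1  1  2
LCS: 'ac'
LCS length = 2

2


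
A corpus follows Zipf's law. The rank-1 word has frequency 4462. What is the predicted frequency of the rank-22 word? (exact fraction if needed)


Zipf's law: freq(rank) = f1 / rank
f1 = 4462, rank = 22
freq = 4462 / 22
GCD(4462, 22) = 2
Simplified: 2231/11

2231/11


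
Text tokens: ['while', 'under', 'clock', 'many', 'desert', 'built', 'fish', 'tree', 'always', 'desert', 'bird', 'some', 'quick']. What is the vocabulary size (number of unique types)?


Listing all tokens and tracking unique types:
  Token 1: 'while' -> NEW (unique so far: 1)
  Token 2: 'under' -> NEW (unique so far: 2)
  Token 3: 'clock' -> NEW (unique so far: 3)
  Token 4: 'many' -> NEW (unique so far: 4)
  Token 5: 'desert' -> NEW (unique so far: 5)
  Token 6: 'built' -> NEW (unique so far: 6)
  Token 7: 'fish' -> NEW (unique so far: 7)
  Token 8: 'tree' -> NEW (unique so far: 8)
  Token 9: 'always' -> NEW (unique so far: 9)
  Token 10: 'desert' -> duplicate (unique so far: 9)
  Token 11: 'bird' -> NEW (unique so far: 10)
  Token 12: 'some' -> NEW (unique so far: 11)
  Token 13: 'quick' -> NEW (unique so far: 12)
Unique types: ('always', 'bird', 'built', 'clock', 'desert', 'fish', 'many', 'quick', 'some', 'tree', 'under', 'while')
Vocabulary size: 12

12


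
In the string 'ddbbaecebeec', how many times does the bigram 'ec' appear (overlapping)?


Scanning 'ddbbaecebeec' for bigram 'ec':
  Position 0: 'dd' -> no
  Position 1: 'db' -> no
  Position 2: 'bb' -> no
  Position 3: 'ba' -> no
  Position 4: 'ae' -> no
  Position 5: 'ec' -> MATCH
  Position 6: 'ce' -> no
  Position 7: 'eb' -> no
  Position 8: 'be' -> no
  Position 9: 'ee' -> no
  Position 10: 'ec' -> MATCH
Total matches: 2

2


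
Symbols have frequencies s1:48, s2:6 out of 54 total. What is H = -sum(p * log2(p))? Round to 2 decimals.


Computing entropy H = -sum(p_i * log2(p_i)):
  s1: p = 48/54 = 0.8889, -p*log2(p) = 0.1510
  s2: p = 6/54 = 0.1111, -p*log2(p) = 0.3522
H = sum of terms = 0.5032
Rounded to 2 decimals: 0.50

0.50


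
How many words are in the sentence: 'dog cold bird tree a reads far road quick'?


Counting words by splitting on spaces:
  Word 1: 'dog'
  Word 2: 'cold'
  Word 3: 'bird'
  Word 4: 'tree'
  Word 5: 'a'
  Word 6: 'reads'
  Word 7: 'far'
  Word 8: 'road'
  Word 9: 'quick'
Total words: 9

9


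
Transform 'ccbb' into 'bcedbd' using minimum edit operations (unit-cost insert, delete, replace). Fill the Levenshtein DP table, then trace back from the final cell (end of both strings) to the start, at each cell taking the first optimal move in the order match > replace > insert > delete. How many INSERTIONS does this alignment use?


Edit distance = 4. Backtracking from cell (4, 6) with preference match > replace > insert > delete,
then listing the resulting alignment 'ccbb' -> 'bcedbd' left to right:
  Step 1: insert 'b' [insertion #1]
  Step 2: keep 'c'
  Step 3: insert 'e' [insertion #2]
  Step 4: replace c->d
  Step 5: keep 'b'
  Step 6: replace b->d
Total insertions: 2

2


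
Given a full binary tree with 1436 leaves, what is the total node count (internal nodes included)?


Leaf nodes (terminals): 1436
Internal nodes = n - 1 = 1436 - 1 = 1435
Total = leaves + internal = 1436 + 1435 = 2871

2871


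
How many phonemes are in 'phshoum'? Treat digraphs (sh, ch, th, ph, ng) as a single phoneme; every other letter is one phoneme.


Parsing 'phshoum' greedily, digraphs first:
  'ph' -> digraph (1 consonant phoneme) (phonemes so far: 1)
  'sh' -> digraph (1 consonant phoneme) (phonemes so far: 2)
  'o' -> vowel phoneme (phonemes so far: 3)
  'u' -> vowel phoneme (phonemes so far: 4)
  'm' -> consonant phoneme (phonemes so far: 5)
Total phonemes: 5

5


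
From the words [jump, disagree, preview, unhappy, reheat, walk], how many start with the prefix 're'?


Checking each word for prefix 're':
  'jump' -> no (count: 0)
  'disagree' -> no (count: 0)
  'preview' -> no (count: 0)
  'unhappy' -> no (count: 0)
  'reheat' -> YES, starts with 're' (count: 1)
  'walk' -> no (count: 1)
Total with prefix 're': 1

1


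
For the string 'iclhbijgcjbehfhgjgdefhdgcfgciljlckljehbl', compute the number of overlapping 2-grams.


String 'iclhbijgcjbehfhgjgdefhdgcfgciljlckljehbl' has length L = 40.
Number of overlapping n-grams = L - n + 1
Substituting: 40 - 2 + 1 = 39

39


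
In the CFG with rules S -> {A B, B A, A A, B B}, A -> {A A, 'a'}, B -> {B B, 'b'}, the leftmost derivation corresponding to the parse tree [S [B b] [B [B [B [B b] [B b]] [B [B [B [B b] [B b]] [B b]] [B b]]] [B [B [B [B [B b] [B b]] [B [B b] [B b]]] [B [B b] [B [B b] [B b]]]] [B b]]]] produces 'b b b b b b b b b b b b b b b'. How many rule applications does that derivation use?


Every bracketed nonterminal node [X ...] in the tree is produced by exactly one rule application.
Reading the tree off as a leftmost derivation:
  Step 1: S  =>  B B   (applied S -> B B)
  Step 2: B B  =>  b B   (applied B -> b)
  Step 3: b B  =>  b B B   (applied B -> B B)
  Step 4: b B B  =>  b B B B   (applied B -> B B)
  Step 5: b B B B  =>  b B B B B   (applied B -> B B)
  Step 6: b B B B B  =>  b b B B B   (applied B -> b)
  Step 7: b b B B B  =>  b b b B B   (applied B -> b)
  Step 8: b b b B B  =>  b b b B B B   (applied B -> B B)
  Step 9: b b b B B B  =>  b b b B B B B   (applied B -> B B)
  Step 10: b b b B B B B  =>  b b b B B B B B   (applied B -> B B)
  Step 11: b b b B B B B B  =>  b b b b B B B B   (applied B -> b)
  Step 12: b b b b B B B B  =>  b b b b b B B B   (applied B -> b)
  Step 13: b b b b b B B B  =>  b b b b b b B B   (applied B -> b)
  Step 14: b b b b b b B B  =>  b b b b b b b B   (applied B -> b)
  Step 15: b b b b b b b B  =>  b b b b b b b B B   (applied B -> B B)
  Step 16: b b b b b b b B B  =>  b b b b b b b B B B   (applied B -> B B)
  Step 17: b b b b b b b B B B  =>  b b b b b b b B B B B   (applied B -> B B)
  Step 18: b b b b b b b B B B B  =>  b b b b b b b B B B B B   (applied B -> B B)
  Step 19: b b b b b b b B B B B B  =>  b b b b b b b b B B B B   (applied B -> b)
  Step 20: b b b b b b b b B B B B  =>  b b b b b b b b b B B B   (applied B -> b)
  Step 21: b b b b b b b b b B B B  =>  b b b b b b b b b B B B B   (applied B -> B B)
  Step 22: b b b b b b b b b B B B B  =>  b b b b b b b b b b B B B   (applied B -> b)
  Step 23: b b b b b b b b b b B B B  =>  b b b b b b b b b b b B B   (applied B -> b)
  Step 24: b b b b b b b b b b b B B  =>  b b b b b b b b b b b B B B   (applied B -> B B)
  Step 25: b b b b b b b b b b b B B B  =>  b b b b b b b b b b b b B B   (applied B -> b)
  Step 26: b b b b b b b b b b b b B B  =>  b b b b b b b b b b b b B B B   (applied B -> B B)
  Step 27: b b b b b b b b b b b b B B B  =>  b b b b b b b b b b b b b B B   (applied B -> b)
  Step 28: b b b b b b b b b b b b b B B  =>  b b b b b b b b b b b b b b B   (applied B -> b)
  Step 29: b b b b b b b b b b b b b b B  =>  b b b b b b b b b b b b b b b   (applied B -> b)
Final yield: b b b b b b b b b b b b b b b
Total rewrite steps: 29

29


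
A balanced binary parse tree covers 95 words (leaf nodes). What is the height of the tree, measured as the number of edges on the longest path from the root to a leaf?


In a balanced binary tree with n leaves the deepest leaf is ceil(log2(n)) edges below the root.
log2(95) = 6.5699
ceil(6.5699) = 7
height (edges) = 7

7


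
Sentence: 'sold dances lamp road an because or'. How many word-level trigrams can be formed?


Word trigrams from [7] words:
  Trigram 1: (sold dances lamp)
  Trigram 2: (dances lamp road)
  Trigram 3: (lamp road an)
  Trigram 4: (road an because)
  Trigram 5: (an because or)
Total word trigrams: 7 - 2 = 5

5


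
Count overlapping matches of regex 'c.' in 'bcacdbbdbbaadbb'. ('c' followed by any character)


Pattern: c. means 'c' followed by any character.
Scanning 'bcacdbbdbbaadbb' position-by-position:
  Pos 0: window 'bc' -> no
  Pos 1: window 'ca' -> MATCH
  Pos 2: window 'ac' -> no
  Pos 3: window 'cd' -> MATCH
  Pos 4: window 'db' -> no
  Pos 5: window 'bb' -> no
  Pos 6: window 'bd' -> no
  Pos 7: window 'db' -> no
  Pos 8: window 'bb' -> no
  Pos 9: window 'ba' -> no
  Pos 10: window 'aa' -> no
  Pos 11: window 'ad' -> no
  Pos 12: window 'db' -> no
  Pos 13: window 'bb' -> no
  Pos 14: window 'b' -> no
Total matches: 2

2


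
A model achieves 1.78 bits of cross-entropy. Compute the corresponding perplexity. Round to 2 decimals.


Perplexity formula: PP = 2^H
H = 1.78
PP = 2^1.78
Decompose: 2^1.78 = 2^1 * 2^0.78
2^1 = 2, 2^0.78 ~ 1.7171309
PP ~ 2 * 1.7171309 = 3.4342618
Rounded to 2 decimals: 3.43

3.43


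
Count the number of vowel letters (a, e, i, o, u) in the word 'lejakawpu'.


Scanning each character of 'lejakawpu':
  Position 1: 'l' -> consonant (running count: 0)
  Position 2: 'e' -> vowel (running count: 1)
  Position 3: 'j' -> consonant (running count: 1)
  Position 4: 'a' -> vowel (running count: 2)
  Position 5: 'k' -> consonant (running count: 2)
  Position 6: 'a' -> vowel (running count: 3)
  Position 7: 'w' -> consonant (running count: 3)
  Position 8: 'p' -> consonant (running count: 3)
  Position 9: 'u' -> vowel (running count: 4)
Total vowels: 4

4


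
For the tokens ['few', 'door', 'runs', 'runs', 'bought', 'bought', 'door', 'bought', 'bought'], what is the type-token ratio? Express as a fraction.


Tokens: 9
Unique types: ('bought', 'door', 'few', 'runs') = 4
TTR = 4/9
Already in lowest terms.

4/9


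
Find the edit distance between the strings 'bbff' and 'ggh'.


Building DP table for s1='bbff' (len 4) and s2='ggh' (len 3):
       g  g  h
    0  1  2  3
  b 1  1  2  3
  b 2  2  2  3
  f 3  3  3  3
  f 4  4  4  4
Edit distance = dp[4][3] = 4

4


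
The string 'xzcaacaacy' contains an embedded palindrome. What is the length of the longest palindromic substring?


Scanning 'xzcaacaacy' for palindromic substrings.
Substring at positions 2-8: 'caacaac'.
Check: reverse('caacaac') = 'caacaac' -> palindrome confirmed.
Neighbouring characters ('z' / 'y') break symmetry, so it cannot extend further.
No longer palindromic substring exists; longest length = 7

7


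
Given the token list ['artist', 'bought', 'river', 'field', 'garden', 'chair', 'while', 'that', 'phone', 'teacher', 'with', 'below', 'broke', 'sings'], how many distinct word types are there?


Listing all tokens and tracking unique types:
  Token 1: 'artist' -> NEW (unique so far: 1)
  Token 2: 'bought' -> NEW (unique so far: 2)
  Token 3: 'river' -> NEW (unique so far: 3)
  Token 4: 'field' -> NEW (unique so far: 4)
  Token 5: 'garden' -> NEW (unique so far: 5)
  Token 6: 'chair' -> NEW (unique so far: 6)
  Token 7: 'while' -> NEW (unique so far: 7)
  Token 8: 'that' -> NEW (unique so far: 8)
  Token 9: 'phone' -> NEW (unique so far: 9)
  Token 10: 'teacher' -> NEW (unique so far: 10)
  Token 11: 'with' -> NEW (unique so far: 11)
  Token 12: 'below' -> NEW (unique so far: 12)
  Token 13: 'broke' -> NEW (unique so far: 13)
  Token 14: 'sings' -> NEW (unique so far: 14)
Unique types: ('artist', 'below', 'bought', 'broke', 'chair', 'field', 'garden', 'phone', 'river', 'sings', 'teacher', 'that', 'while', 'with')
Vocabulary size: 14

14


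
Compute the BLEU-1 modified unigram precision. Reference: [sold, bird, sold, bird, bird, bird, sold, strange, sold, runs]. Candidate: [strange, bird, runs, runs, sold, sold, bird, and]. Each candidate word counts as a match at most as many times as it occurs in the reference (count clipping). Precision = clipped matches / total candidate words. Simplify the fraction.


Reference word counts: {'bird': 4, 'runs': 1, 'sold': 4, 'strange': 1}
Checking each candidate word (with clipping):
  'strange' -> in reference (ref count 1, used 1/1) -> match (matches: 1)
  'bird' -> in reference (ref count 4, used 1/4) -> match (matches: 2)
  'runs' -> in reference (ref count 1, used 1/1) -> match (matches: 3)
  'runs' -> ref count 1 already used up (1/1) -> clipped, no match (matches: 3)
  'sold' -> in reference (ref count 4, used 1/4) -> match (matches: 4)
  'sold' -> in reference (ref count 4, used 2/4) -> match (matches: 5)
  'bird' -> in reference (ref count 4, used 2/4) -> match (matches: 6)
  'and' -> not in reference -> no match (matches: 6)
Clipped matches: 6, Candidate length: 8
Precision = 6/8 = 3/4

3/4


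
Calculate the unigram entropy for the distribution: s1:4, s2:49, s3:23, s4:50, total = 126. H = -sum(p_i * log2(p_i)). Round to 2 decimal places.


Computing entropy H = -sum(p_i * log2(p_i)):
  s1: p = 4/126 = 0.0317, -p*log2(p) = 0.1580
  s2: p = 49/126 = 0.3889, -p*log2(p) = 0.5299
  s3: p = 23/126 = 0.1825, -p*log2(p) = 0.4479
  s4: p = 50/126 = 0.3968, -p*log2(p) = 0.5291
H = sum of terms = 1.6649
Rounded to 2 decimals: 1.66

1.66


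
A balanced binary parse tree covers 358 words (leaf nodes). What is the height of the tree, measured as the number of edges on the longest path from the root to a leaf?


In a balanced binary tree with n leaves the deepest leaf is ceil(log2(n)) edges below the root.
log2(358) = 8.4838
ceil(8.4838) = 9
height (edges) = 9

9


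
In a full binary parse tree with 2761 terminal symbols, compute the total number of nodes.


Leaf nodes (terminals): 2761
Internal nodes = n - 1 = 2761 - 1 = 2760
Total = leaves + internal = 2761 + 2760 = 5521

5521


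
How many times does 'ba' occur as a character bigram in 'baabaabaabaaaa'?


Scanning 'baabaabaabaaaa' for bigram 'ba':
  Position 0: 'ba' -> MATCH
  Position 1: 'aa' -> no
  Position 2: 'ab' -> no
  Position 3: 'ba' -> MATCH
  Position 4: 'aa' -> no
  Position 5: 'ab' -> no
  Position 6: 'ba' -> MATCH
  Position 7: 'aa' -> no
  Position 8: 'ab' -> no
  Position 9: 'ba' -> MATCH
  Position 10: 'aa' -> no
  Position 11: 'aa' -> no
  Position 12: 'aa' -> no
Total matches: 4

4


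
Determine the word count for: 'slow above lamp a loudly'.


Counting words by splitting on spaces:
  Word 1: 'slow'
  Word 2: 'above'
  Word 3: 'lamp'
  Word 4: 'a'
  Word 5: 'loudly'
Total words: 5

5


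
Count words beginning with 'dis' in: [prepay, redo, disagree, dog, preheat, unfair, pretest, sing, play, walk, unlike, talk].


Checking each word for prefix 'dis':
  'prepay' -> no (count: 0)
  'redo' -> no (count: 0)
  'disagree' -> YES, starts with 'dis' (count: 1)
  'dog' -> no (count: 1)
  'preheat' -> no (count: 1)
  'unfair' -> no (count: 1)
  'pretest' -> no (count: 1)
  'sing' -> no (count: 1)
  'play' -> no (count: 1)
  'walk' -> no (count: 1)
  'unlike' -> no (count: 1)
  'talk' -> no (count: 1)
Total with prefix 'dis': 1

1


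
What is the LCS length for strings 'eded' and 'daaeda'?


DP table for LCS of 'eded' and 'daaeda':
       d  a  a  e  d  a
    0  0  0  0  0  0  0
  e 0  0  0  0  1  1  1
  d 0  1  1  1  1  2  2
  e 0  1  1  1  2  2  2
  d 0  1  1  1  2  3  3
LCS: 'ded'
LCS length = 3

3


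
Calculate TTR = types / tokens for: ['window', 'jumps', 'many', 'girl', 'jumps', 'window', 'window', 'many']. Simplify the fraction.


Tokens: 8
Unique types: ('girl', 'jumps', 'many', 'window') = 4
TTR = 4/8
Simplify: divide both by 4 -> 1/2
TTR = 1/2

1/2


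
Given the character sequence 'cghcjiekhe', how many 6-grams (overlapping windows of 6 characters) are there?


String 'cghcjiekhe' has length L = 10.
Number of overlapping n-grams = L - n + 1
Substituting: 10 - 6 + 1 = 5

5


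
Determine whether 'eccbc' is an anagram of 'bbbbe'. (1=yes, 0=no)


Sort characters of 'eccbc': 'bccce'
Sort characters of 'bbbbe': 'bbbbe'
Sorted forms differ -> they are NOT anagrams
Result: 0

0


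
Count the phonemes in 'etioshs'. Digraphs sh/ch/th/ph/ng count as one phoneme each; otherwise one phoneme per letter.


Parsing 'etioshs' greedily, digraphs first:
  'e' -> vowel phoneme (phonemes so far: 1)
  't' -> consonant phoneme (phonemes so far: 2)
  'i' -> vowel phoneme (phonemes so far: 3)
  'o' -> vowel phoneme (phonemes so far: 4)
  'sh' -> digraph (1 consonant phoneme) (phonemes so far: 5)
  's' -> consonant phoneme (phonemes so far: 6)
Total phonemes: 6

6


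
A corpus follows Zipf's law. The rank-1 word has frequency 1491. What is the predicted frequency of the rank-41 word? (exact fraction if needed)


Zipf's law: freq(rank) = f1 / rank
f1 = 1491, rank = 41
freq = 1491 / 41
GCD(1491, 41) = 1
Simplified: 1491/41

1491/41


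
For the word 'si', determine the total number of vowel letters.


Scanning each character of 'si':
  Position 1: 's' -> consonant (running count: 0)
  Position 2: 'i' -> vowel (running count: 1)
Total vowels: 1

1


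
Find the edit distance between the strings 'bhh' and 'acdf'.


Building DP table for s1='bhh' (len 3) and s2='acdf' (len 4):
       a  c  d  f
    0  1  2  3  4
  b 1  1  2  3  4
  h 2  2  2  3  4
  h 3  3  3  3  4
Edit distance = dp[3][4] = 4

4


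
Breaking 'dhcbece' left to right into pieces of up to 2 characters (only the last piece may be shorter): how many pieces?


'dhcbece' has 7 characters.
Chunking with max size 2:
  Chunk 1: 'dh' (positions 0-1)
  Chunk 2: 'cb' (positions 2-3)
  Chunk 3: 'ec' (positions 4-5)
  Chunk 4: 'e' (positions 6-6)
Total chunks: ceil(7 / 2) = 4

4


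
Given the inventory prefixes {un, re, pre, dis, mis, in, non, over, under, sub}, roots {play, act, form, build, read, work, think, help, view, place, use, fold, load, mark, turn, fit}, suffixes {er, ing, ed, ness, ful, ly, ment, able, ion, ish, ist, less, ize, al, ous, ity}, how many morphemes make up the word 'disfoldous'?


Segmenting 'disfoldous' against the inventory:
  'dis' -> prefix (morpheme 1)
  'fold' -> root (morpheme 2)
  'ous' -> suffix (morpheme 3)
Total morphemes: 3

3


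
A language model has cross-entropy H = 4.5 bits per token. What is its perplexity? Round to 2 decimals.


Perplexity formula: PP = 2^H
H = 4.5
PP = 2^4.5
Decompose: 2^4.5 = 2^4 * 2^0.5 = 2^4 * sqrt(2)
2^4 = 16, sqrt(2) ~ 1.4142136
PP ~ 16 * 1.4142136 = 22.6274176
Rounded to 2 decimals: 22.63

22.63


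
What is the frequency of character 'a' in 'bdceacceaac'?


Scanning 'bdceacceaac' for 'a':
  Position 4: 'a' -> MATCH (count: 1)
  Position 8: 'a' -> MATCH (count: 2)
  Position 9: 'a' -> MATCH (count: 3)
Total occurrences of 'a': 3

3


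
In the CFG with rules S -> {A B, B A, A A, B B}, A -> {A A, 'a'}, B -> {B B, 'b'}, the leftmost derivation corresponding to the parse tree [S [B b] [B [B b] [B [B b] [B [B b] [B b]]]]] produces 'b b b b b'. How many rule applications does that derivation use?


Every bracketed nonterminal node [X ...] in the tree is produced by exactly one rule application.
Reading the tree off as a leftmost derivation:
  Step 1: S  =>  B B   (applied S -> B B)
  Step 2: B B  =>  b B   (applied B -> b)
  Step 3: b B  =>  b B B   (applied B -> B B)
  Step 4: b B B  =>  b b B   (applied B -> b)
  Step 5: b b B  =>  b b B B   (applied B -> B B)
  Step 6: b b B B  =>  b b b B   (applied B -> b)
  Step 7: b b b B  =>  b b b B B   (applied B -> B B)
  Step 8: b b b B B  =>  b b b b B   (applied B -> b)
  Step 9: b b b b B  =>  b b b b b   (applied B -> b)
Final yield: b b b b b
Total rewrite steps: 9

9


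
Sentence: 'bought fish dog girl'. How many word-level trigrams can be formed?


Word trigrams from [4] words:
  Trigram 1: (bought fish dog)
  Trigram 2: (fish dog girl)
Total word trigrams: 4 - 2 = 2

2


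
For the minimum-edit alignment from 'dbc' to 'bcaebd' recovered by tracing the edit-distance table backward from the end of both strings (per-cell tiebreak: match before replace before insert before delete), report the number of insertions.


Edit distance = 5. Backtracking from cell (3, 6) with preference match > replace > insert > delete,
then listing the resulting alignment 'dbc' -> 'bcaebd' left to right:
  Step 1: insert 'b' [insertion #1]
  Step 2: insert 'c' [insertion #2]
  Step 3: insert 'a' [insertion #3]
  Step 4: replace d->e
  Step 5: keep 'b'
  Step 6: replace c->d
Total insertions: 3

3


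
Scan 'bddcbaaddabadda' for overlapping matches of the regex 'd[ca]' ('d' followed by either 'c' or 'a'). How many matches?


Pattern: d[ca] means 'd' followed by either 'c' or 'a'.
Scanning 'bddcbaaddabadda' position-by-position:
  Pos 0: window 'bd' -> no
  Pos 1: window 'dd' -> no
  Pos 2: window 'dc' -> MATCH
  Pos 3: window 'cb' -> no
  Pos 4: window 'ba' -> no
  Pos 5: window 'aa' -> no
  Pos 6: window 'ad' -> no
  Pos 7: window 'dd' -> no
  Pos 8: window 'da' -> MATCH
  Pos 9: window 'ab' -> no
  Pos 10: window 'ba' -> no
  Pos 11: window 'ad' -> no
  Pos 12: window 'dd' -> no
  Pos 13: window 'da' -> MATCH
  Pos 14: window 'a' -> no
Total matches: 3

3


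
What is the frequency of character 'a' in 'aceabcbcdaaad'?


Scanning 'aceabcbcdaaad' for 'a':
  Position 0: 'a' -> MATCH (count: 1)
  Position 3: 'a' -> MATCH (count: 2)
  Position 9: 'a' -> MATCH (count: 3)
  Position 10: 'a' -> MATCH (count: 4)
  Position 11: 'a' -> MATCH (count: 5)
Total occurrences of 'a': 5

5


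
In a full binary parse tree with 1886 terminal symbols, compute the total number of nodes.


Leaf nodes (terminals): 1886
Internal nodes = n - 1 = 1886 - 1 = 1885
Total = leaves + internal = 1886 + 1885 = 3771

3771


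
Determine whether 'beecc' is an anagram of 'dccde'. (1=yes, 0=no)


Sort characters of 'beecc': 'bccee'
Sort characters of 'dccde': 'ccdde'
Sorted forms differ -> they are NOT anagrams
Result: 0

0


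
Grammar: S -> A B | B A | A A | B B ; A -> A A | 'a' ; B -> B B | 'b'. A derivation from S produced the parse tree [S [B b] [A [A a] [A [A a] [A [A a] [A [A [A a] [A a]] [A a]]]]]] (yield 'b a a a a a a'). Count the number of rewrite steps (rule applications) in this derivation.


Every bracketed nonterminal node [X ...] in the tree is produced by exactly one rule application.
Reading the tree off as a leftmost derivation:
  Step 1: S  =>  B A   (applied S -> B A)
  Step 2: B A  =>  b A   (applied B -> b)
  Step 3: b A  =>  b A A   (applied A -> A A)
  Step 4: b A A  =>  b a A   (applied A -> a)
  Step 5: b a A  =>  b a A A   (applied A -> A A)
  Step 6: b a A A  =>  b a a A   (applied A -> a)
  Step 7: b a a A  =>  b a a A A   (applied A -> A A)
  Step 8: b a a A A  =>  b a a a A   (applied A -> a)
  Step 9: b a a a A  =>  b a a a A A   (applied A -> A A)
  Step 10: b a a a A A  =>  b a a a A A A   (applied A -> A A)
  Step 11: b a a a A A A  =>  b a a a a A A   (applied A -> a)
  Step 12: b a a a a A A  =>  b a a a a a A   (applied A -> a)
  Step 13: b a a a a a A  =>  b a a a a a a   (applied A -> a)
Final yield: b a a a a a a
Total rewrite steps: 13

13


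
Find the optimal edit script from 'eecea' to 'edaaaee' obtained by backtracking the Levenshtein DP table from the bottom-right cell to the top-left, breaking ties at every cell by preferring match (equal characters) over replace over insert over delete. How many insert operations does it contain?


Edit distance = 5. Backtracking from cell (5, 7) with preference match > replace > insert > delete,
then listing the resulting alignment 'eecea' -> 'edaaaee' left to right:
  Step 1: keep 'e'
  Step 2: insert 'd' [insertion #1]
  Step 3: insert 'a' [insertion #2]
  Step 4: replace e->a
  Step 5: replace c->a
  Step 6: keep 'e'
  Step 7: replace a->e
Total insertions: 2

2


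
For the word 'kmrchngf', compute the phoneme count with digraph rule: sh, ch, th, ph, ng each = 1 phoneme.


Parsing 'kmrchngf' greedily, digraphs first:
  'k' -> consonant phoneme (phonemes so far: 1)
  'm' -> consonant phoneme (phonemes so far: 2)
  'r' -> consonant phoneme (phonemes so far: 3)
  'ch' -> digraph (1 consonant phoneme) (phonemes so far: 4)
  'ng' -> digraph (1 consonant phoneme) (phonemes so far: 5)
  'f' -> consonant phoneme (phonemes so far: 6)
Total phonemes: 6

6


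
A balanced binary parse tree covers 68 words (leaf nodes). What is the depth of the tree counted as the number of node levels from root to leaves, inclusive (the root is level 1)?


In a balanced binary tree with n leaves the deepest leaf is ceil(log2(n)) edges below the root,
so counting node levels inclusive of root and leaves gives ceil(log2(n)) + 1 levels.
log2(68) = 6.0875
ceil(6.0875) = 7
levels = 7 + 1 = 8

8


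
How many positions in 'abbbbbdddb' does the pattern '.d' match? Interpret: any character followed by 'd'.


Pattern: .d means any character followed by 'd'.
Scanning 'abbbbbdddb' position-by-position:
  Pos 0: window 'ab' -> no
  Pos 1: window 'bb' -> no
  Pos 2: window 'bb' -> no
  Pos 3: window 'bb' -> no
  Pos 4: window 'bb' -> no
  Pos 5: window 'bd' -> MATCH
  Pos 6: window 'dd' -> MATCH
  Pos 7: window 'dd' -> MATCH
  Pos 8: window 'db' -> no
  Pos 9: window 'b' -> no
Total matches: 3

3


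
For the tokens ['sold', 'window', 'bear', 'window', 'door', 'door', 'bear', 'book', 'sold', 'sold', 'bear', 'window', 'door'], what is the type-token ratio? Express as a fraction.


Tokens: 13
Unique types: ('bear', 'book', 'door', 'sold', 'window') = 5
TTR = 5/13
Already in lowest terms.

5/13


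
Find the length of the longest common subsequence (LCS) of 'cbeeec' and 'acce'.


DP table for LCS of 'cbeeec' and 'acce':
       a  c  c  e
    0  0  0  0  0
  c 0  0  1  1  1
  b 0  0  1  1  1
  e 0  0  1  1  2
  e 0  0  1  1  2
  e 0  0  1  1  2
  c 0  0  1  2  2
LCS: 'ce'
LCS length = 2

2


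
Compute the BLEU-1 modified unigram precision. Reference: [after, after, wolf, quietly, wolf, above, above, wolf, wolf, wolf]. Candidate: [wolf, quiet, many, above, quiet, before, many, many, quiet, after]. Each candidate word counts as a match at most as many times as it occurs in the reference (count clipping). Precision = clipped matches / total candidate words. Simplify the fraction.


Reference word counts: {'above': 2, 'after': 2, 'quietly': 1, 'wolf': 5}
Checking each candidate word (with clipping):
  'wolf' -> in reference (ref count 5, used 1/5) -> match (matches: 1)
  'quiet' -> not in reference -> no match (matches: 1)
  'many' -> not in reference -> no match (matches: 1)
  'above' -> in reference (ref count 2, used 1/2) -> match (matches: 2)
  'quiet' -> not in reference -> no match (matches: 2)
  'before' -> not in reference -> no match (matches: 2)
  'many' -> not in reference -> no match (matches: 2)
  'many' -> not in reference -> no match (matches: 2)
  'quiet' -> not in reference -> no match (matches: 2)
  'after' -> in reference (ref count 2, used 1/2) -> match (matches: 3)
Clipped matches: 3, Candidate length: 10
Precision = 3/10

3/10


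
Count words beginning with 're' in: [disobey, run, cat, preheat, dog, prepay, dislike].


Checking each word for prefix 're':
  'disobey' -> no (count: 0)
  'run' -> no (count: 0)
  'cat' -> no (count: 0)
  'preheat' -> no (count: 0)
  'dog' -> no (count: 0)
  'prepay' -> no (count: 0)
  'dislike' -> no (count: 0)
Total with prefix 're': 0

0


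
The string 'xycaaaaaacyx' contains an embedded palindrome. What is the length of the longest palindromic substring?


Scanning 'xycaaaaaacyx' for palindromic substrings.
Substring at positions 0-11: 'xycaaaaaacyx'.
Check: reverse('xycaaaaaacyx') = 'xycaaaaaacyx' -> palindrome confirmed.
No longer palindromic substring exists; longest length = 12

12


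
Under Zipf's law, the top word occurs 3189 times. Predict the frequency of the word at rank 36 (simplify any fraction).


Zipf's law: freq(rank) = f1 / rank
f1 = 3189, rank = 36
freq = 3189 / 36
GCD(3189, 36) = 3
Simplified: 1063/12

1063/12


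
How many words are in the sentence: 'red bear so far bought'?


Counting words by splitting on spaces:
  Word 1: 'red'
  Word 2: 'bear'
  Word 3: 'so'
  Word 4: 'far'
  Word 5: 'bought'
Total words: 5

5


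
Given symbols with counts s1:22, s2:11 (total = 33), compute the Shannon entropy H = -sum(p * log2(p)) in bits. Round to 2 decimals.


Computing entropy H = -sum(p_i * log2(p_i)):
  s1: p = 22/33 = 0.6667, -p*log2(p) = 0.3900
  s2: p = 11/33 = 0.3333, -p*log2(p) = 0.5283
H = sum of terms = 0.9183
Rounded to 2 decimals: 0.92

0.92


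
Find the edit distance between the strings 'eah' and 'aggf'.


Building DP table for s1='eah' (len 3) and s2='aggf' (len 4):
       a  g  g  f
    0  1  2  3  4
  e 1  1  2  3  4
  a 2  1  2  3  4
  h 3  2  2  3  4
Edit distance = dp[3][4] = 4

4


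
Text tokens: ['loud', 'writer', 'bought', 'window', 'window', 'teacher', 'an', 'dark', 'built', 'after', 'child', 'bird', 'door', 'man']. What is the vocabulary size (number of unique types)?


Listing all tokens and tracking unique types:
  Token 1: 'loud' -> NEW (unique so far: 1)
  Token 2: 'writer' -> NEW (unique so far: 2)
  Token 3: 'bought' -> NEW (unique so far: 3)
  Token 4: 'window' -> NEW (unique so far: 4)
  Token 5: 'window' -> duplicate (unique so far: 4)
  Token 6: 'teacher' -> NEW (unique so far: 5)
  Token 7: 'an' -> NEW (unique so far: 6)
  Token 8: 'dark' -> NEW (unique so far: 7)
  Token 9: 'built' -> NEW (unique so far: 8)
  Token 10: 'after' -> NEW (unique so far: 9)
  Token 11: 'child' -> NEW (unique so far: 10)
  Token 12: 'bird' -> NEW (unique so far: 11)
  Token 13: 'door' -> NEW (unique so far: 12)
  Token 14: 'man' -> NEW (unique so far: 13)
Unique types: ('after', 'an', 'bird', 'bought', 'built', 'child', 'dark', 'door', 'loud', 'man', 'teacher', 'window', 'writer')
Vocabulary size: 13

13


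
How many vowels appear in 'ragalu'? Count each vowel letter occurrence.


Scanning each character of 'ragalu':
  Position 1: 'r' -> consonant (running count: 0)
  Position 2: 'a' -> vowel (running count: 1)
  Position 3: 'g' -> consonant (running count: 1)
  Position 4: 'a' -> vowel (running count: 2)
  Position 5: 'l' -> consonant (running count: 2)
  Position 6: 'u' -> vowel (running count: 3)
Total vowels: 3

3


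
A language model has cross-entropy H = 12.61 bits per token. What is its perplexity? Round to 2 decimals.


Perplexity formula: PP = 2^H
H = 12.61
PP = 2^12.61
Decompose: 2^12.61 = 2^12 * 2^0.61
2^12 = 4096, 2^0.61 ~ 1.5262592
PP ~ 4096 * 1.5262592 = 6251.5576832
Rounded to 2 decimals: 6251.56

6251.56


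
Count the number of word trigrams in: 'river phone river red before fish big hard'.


Word trigrams from [8] words:
  Trigram 1: (river phone river)
  Trigram 2: (phone river red)
  Trigram 3: (river red before)
  Trigram 4: (red before fish)
  Trigram 5: (before fish big)
  Trigram 6: (fish big hard)
Total word trigrams: 8 - 2 = 6

6


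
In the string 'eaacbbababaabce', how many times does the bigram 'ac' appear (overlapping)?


Scanning 'eaacbbababaabce' for bigram 'ac':
  Position 0: 'ea' -> no
  Position 1: 'aa' -> no
  Position 2: 'ac' -> MATCH
  Position 3: 'cb' -> no
  Position 4: 'bb' -> no
  Position 5: 'ba' -> no
  Position 6: 'ab' -> no
  Position 7: 'ba' -> no
  Position 8: 'ab' -> no
  Position 9: 'ba' -> no
  Position 10: 'aa' -> no
  Position 11: 'ab' -> no
  Position 12: 'bc' -> no
  Position 13: 'ce' -> no
Total matches: 1

1


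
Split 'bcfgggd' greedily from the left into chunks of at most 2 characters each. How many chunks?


'bcfgggd' has 7 characters.
Chunking with max size 2:
  Chunk 1: 'bc' (positions 0-1)
  Chunk 2: 'fg' (positions 2-3)
  Chunk 3: 'gg' (positions 4-5)
  Chunk 4: 'd' (positions 6-6)
Total chunks: ceil(7 / 2) = 4

4


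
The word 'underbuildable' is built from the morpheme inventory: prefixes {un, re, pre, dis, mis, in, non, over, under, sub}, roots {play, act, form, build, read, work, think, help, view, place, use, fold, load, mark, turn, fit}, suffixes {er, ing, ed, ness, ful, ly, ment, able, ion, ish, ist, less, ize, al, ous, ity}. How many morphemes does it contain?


Segmenting 'underbuildable' against the inventory:
  'under' -> prefix (morpheme 1)
  'build' -> root (morpheme 2)
  'able' -> suffix (morpheme 3)
Total morphemes: 3

3


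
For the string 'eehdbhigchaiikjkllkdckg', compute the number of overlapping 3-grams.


String 'eehdbhigchaiikjkllkdckg' has length L = 23.
Number of overlapping n-grams = L - n + 1
Substituting: 23 - 3 + 1 = 21

21


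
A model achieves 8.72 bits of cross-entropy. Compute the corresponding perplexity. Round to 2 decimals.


Perplexity formula: PP = 2^H
H = 8.72
PP = 2^8.72
Decompose: 2^8.72 = 2^8 * 2^0.72
2^8 = 256, 2^0.72 ~ 1.6471820
PP ~ 256 * 1.6471820 = 421.6785920
Rounded to 2 decimals: 421.68

421.68


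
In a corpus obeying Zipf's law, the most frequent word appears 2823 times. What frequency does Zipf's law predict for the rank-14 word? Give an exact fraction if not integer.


Zipf's law: freq(rank) = f1 / rank
f1 = 2823, rank = 14
freq = 2823 / 14
GCD(2823, 14) = 1
Simplified: 2823/14

2823/14


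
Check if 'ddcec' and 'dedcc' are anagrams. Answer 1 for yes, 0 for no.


Sort characters of 'ddcec': 'ccdde'
Sort characters of 'dedcc': 'ccdde'
Sorted forms match -> they ARE anagrams
Result: 1

1


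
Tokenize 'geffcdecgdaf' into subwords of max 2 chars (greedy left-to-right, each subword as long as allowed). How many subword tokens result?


'geffcdecgdaf' has 12 characters.
Chunking with max size 2:
  Chunk 1: 'ge' (positions 0-1)
  Chunk 2: 'ff' (positions 2-3)
  Chunk 3: 'cd' (positions 4-5)
  Chunk 4: 'ec' (positions 6-7)
  Chunk 5: 'gd' (positions 8-9)
  Chunk 6: 'af' (positions 10-11)
Total chunks: ceil(12 / 2) = 6

6


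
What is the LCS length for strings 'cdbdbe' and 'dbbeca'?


DP table for LCS of 'cdbdbe' and 'dbbeca':
       d  b  b  e  c  a
    0  0  0  0  0  0  0
  c 0  0  0  0  0  1  1
  d 0  1  1  1  1  1  1
  b 0  1  2  2  2  2  2
  d 0  1  2  2  2  2  2
  b 0  1  2  3  3  3  3
  e 0  1  2  3  4  4  4
LCS: 'dbbe'
LCS length = 4

4


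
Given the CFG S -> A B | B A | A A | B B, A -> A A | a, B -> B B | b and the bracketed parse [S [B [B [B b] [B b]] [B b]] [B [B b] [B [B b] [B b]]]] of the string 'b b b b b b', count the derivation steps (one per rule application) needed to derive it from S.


Every bracketed nonterminal node [X ...] in the tree is produced by exactly one rule application.
Reading the tree off as a leftmost derivation:
  Step 1: S  =>  B B   (applied S -> B B)
  Step 2: B B  =>  B B B   (applied B -> B B)
  Step 3: B B B  =>  B B B B   (applied B -> B B)
  Step 4: B B B B  =>  b B B B   (applied B -> b)
  Step 5: b B B B  =>  b b B B   (applied B -> b)
  Step 6: b b B B  =>  b b b B   (applied B -> b)
  Step 7: b b b B  =>  b b b B B   (applied B -> B B)
  Step 8: b b b B B  =>  b b b b B   (applied B -> b)
  Step 9: b b b b B  =>  b b b b B B   (applied B -> B B)
  Step 10: b b b b B B  =>  b b b b b B   (applied B -> b)
  Step 11: b b b b b B  =>  b b b b b b   (applied B -> b)
Final yield: b b b b b b
Total rewrite steps: 11

11
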